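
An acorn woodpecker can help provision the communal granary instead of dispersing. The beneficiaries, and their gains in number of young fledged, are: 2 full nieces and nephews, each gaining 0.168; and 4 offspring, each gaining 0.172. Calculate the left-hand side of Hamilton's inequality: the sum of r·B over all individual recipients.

r to a full niece or nephew = 0.25 (full aunt/uncle↔niece/nephew: two paths of length 3 through the shared grandparent pair: r = 2·(1/2)^3 = 1/4).
r to an offspring = 1/2 (one parent–offspring link: r = (1/2)^1 = 1/2).
Summing one r·B term per recipient: 2·0.25·0.168 + 4·0.5·0.172 = 0.428.

0.428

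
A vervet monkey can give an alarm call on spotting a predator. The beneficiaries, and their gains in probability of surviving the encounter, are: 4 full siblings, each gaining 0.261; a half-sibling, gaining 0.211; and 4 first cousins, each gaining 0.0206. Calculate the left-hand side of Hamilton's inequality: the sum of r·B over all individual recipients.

r to a full sibling = 0.5 (full sibs share both parents — two paths of length 2: r = 2·(1/2)^2 = 1/2).
r to a half-sibling = 0.25 (half-sibs share one parent — one path of length 2: r = (1/2)^2 = 1/4).
r to a first cousin = 1/8 (first cousins share one grandparent pair — two paths of length 4: r = 2·(1/2)^4 = 1/8).
Summing one r·B term per recipient: 4·0.5·0.261 + 1·0.25·0.211 + 4·0.125·0.0206 = 0.58505.

0.58505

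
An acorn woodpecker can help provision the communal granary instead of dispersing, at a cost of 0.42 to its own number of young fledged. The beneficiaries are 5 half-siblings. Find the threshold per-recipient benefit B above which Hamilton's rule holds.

0.336

r to a half-sibling = 1/4 (half-sibs share one parent — one path of length 2: r = (1/2)^2 = 1/4).
Hamilton's rule with n recipients of equal r: n·r·B > C, so B > C/(n·r) = 0.42/(5·0.25) = 0.336.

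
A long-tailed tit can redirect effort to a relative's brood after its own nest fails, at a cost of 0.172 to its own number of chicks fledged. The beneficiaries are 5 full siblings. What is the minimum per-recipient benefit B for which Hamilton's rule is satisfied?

r to a full sibling = 0.5 (full sibs share both parents — two paths of length 2: r = 2·(1/2)^2 = 1/2).
Hamilton's rule with n recipients of equal r: n·r·B > C, so B > C/(n·r) = 0.172/(5·0.5) = 0.0688.

0.0688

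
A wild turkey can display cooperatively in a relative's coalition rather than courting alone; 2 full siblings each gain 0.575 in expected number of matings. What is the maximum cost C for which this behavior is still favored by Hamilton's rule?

0.575

r to a full sibling = 1/2 (full sibs share both parents — two paths of length 2: r = 2·(1/2)^2 = 1/2).
Hamilton's rule: n·r·B > C, so the trait is favored while C < n·r·B = 2·0.5·0.575 = 0.575.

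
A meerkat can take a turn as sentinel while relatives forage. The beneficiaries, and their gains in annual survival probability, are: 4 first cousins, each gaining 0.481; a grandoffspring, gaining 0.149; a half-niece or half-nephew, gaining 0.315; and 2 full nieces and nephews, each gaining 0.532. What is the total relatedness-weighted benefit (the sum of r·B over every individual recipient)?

0.583125

r to a first cousin = 0.125 (first cousins share one grandparent pair — two paths of length 4: r = 2·(1/2)^4 = 1/8).
r to a grandoffspring = 0.25 (two parent–offspring links: r = (1/2)^2 = 1/4).
r to a half-niece or half-nephew = 1/8 (half-aunt/uncle↔niece/nephew: one path of length 3: r = (1/2)^3 = 1/8).
r to a full niece or nephew = 0.25 (full aunt/uncle↔niece/nephew: two paths of length 3 through the shared grandparent pair: r = 2·(1/2)^3 = 1/4).
Summing one r·B term per recipient: 4·0.125·0.481 + 1·0.25·0.149 + 1·0.125·0.315 + 2·0.25·0.532 = 0.583125.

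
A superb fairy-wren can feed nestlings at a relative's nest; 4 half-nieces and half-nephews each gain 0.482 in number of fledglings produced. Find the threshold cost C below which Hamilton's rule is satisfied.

r to a half-niece or half-nephew = 0.125 (half-aunt/uncle↔niece/nephew: one path of length 3: r = (1/2)^3 = 1/8).
Hamilton's rule: n·r·B > C, so the trait is favored while C < n·r·B = 4·0.125·0.482 = 0.241.

0.241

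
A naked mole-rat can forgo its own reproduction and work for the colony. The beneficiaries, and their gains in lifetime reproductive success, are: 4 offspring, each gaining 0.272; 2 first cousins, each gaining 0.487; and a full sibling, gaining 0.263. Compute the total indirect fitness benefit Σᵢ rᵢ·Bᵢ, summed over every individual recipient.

0.79725

r to an offspring = 0.5 (one parent–offspring link: r = (1/2)^1 = 1/2).
r to a first cousin = 1/8 (first cousins share one grandparent pair — two paths of length 4: r = 2·(1/2)^4 = 1/8).
r to a full sibling = 1/2 (full sibs share both parents — two paths of length 2: r = 2·(1/2)^2 = 1/2).
Summing one r·B term per recipient: 4·0.5·0.272 + 2·0.125·0.487 + 1·0.5·0.263 = 0.79725.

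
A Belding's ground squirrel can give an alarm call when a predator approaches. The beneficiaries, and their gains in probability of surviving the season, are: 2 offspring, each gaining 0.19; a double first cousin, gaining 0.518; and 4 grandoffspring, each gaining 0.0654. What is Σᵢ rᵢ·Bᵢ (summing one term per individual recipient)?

0.3849

r to an offspring = 0.5 (one parent–offspring link: r = (1/2)^1 = 1/2).
r to a double first cousin = 0.25 (double first cousins share both grandparent pairs — four paths of length 4: r = 4·(1/2)^4 = 1/4).
r to a grandoffspring = 0.25 (two parent–offspring links: r = (1/2)^2 = 1/4).
Summing one r·B term per recipient: 2·0.5·0.19 + 1·0.25·0.518 + 4·0.25·0.0654 = 0.3849.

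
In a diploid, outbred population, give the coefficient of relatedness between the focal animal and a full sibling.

Each parent–offspring link contributes a factor of 1/2, and independent paths through distinct common ancestors add.
Full sibs share both parents — two paths of length 2: r = 2·(1/2)^2 = 1/2.

0.5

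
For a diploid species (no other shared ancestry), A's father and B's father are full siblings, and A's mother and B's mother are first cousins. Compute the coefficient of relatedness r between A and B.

0.15625

Relatedness sums over independent paths through distinct common ancestors.
A and B are related in two ways: first cousins through their fathers (r = 1/8) and second cousins through their mothers (r = 1/32).
r = 1/8 + 1/32 = 5/32 = 0.15625.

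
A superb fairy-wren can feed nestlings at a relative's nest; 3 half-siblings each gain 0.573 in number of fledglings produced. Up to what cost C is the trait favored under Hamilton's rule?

0.42975

r to a half-sibling = 1/4 (half-sibs share one parent — one path of length 2: r = (1/2)^2 = 1/4).
Hamilton's rule: n·r·B > C, so the trait is favored while C < n·r·B = 3·0.25·0.573 = 0.42975.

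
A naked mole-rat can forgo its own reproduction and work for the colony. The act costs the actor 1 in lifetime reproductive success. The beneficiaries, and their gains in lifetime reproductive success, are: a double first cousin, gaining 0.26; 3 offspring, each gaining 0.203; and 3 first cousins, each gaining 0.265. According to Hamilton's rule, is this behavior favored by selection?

Hamilton's rule: the trait is favored when the sum of r·B over every recipient exceeds the actor's cost C.
r to a double first cousin = 1/4 (double first cousins share both grandparent pairs — four paths of length 4: r = 4·(1/2)^4 = 1/4).
r to an offspring = 1/2 (one parent–offspring link: r = (1/2)^1 = 1/2).
r to a first cousin = 0.125 (first cousins share one grandparent pair — two paths of length 4: r = 2·(1/2)^4 = 1/8).
Summing one r·B term per recipient: 1·0.25·0.26 + 3·0.5·0.203 + 3·0.125·0.265 = 0.468875.
0.468875 < 1: the indirect benefit is less than the cost.

No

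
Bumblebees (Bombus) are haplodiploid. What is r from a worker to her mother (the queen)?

0.5

One meiotic link between diploid queen and diploid daughter: r = 1/2.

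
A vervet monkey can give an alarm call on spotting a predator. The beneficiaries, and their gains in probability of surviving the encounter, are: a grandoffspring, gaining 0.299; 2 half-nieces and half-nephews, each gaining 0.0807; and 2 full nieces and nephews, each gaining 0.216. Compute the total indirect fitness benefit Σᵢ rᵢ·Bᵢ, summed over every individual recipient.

r to a grandoffspring = 0.25 (two parent–offspring links: r = (1/2)^2 = 1/4).
r to a half-niece or half-nephew = 0.125 (half-aunt/uncle↔niece/nephew: one path of length 3: r = (1/2)^3 = 1/8).
r to a full niece or nephew = 1/4 (full aunt/uncle↔niece/nephew: two paths of length 3 through the shared grandparent pair: r = 2·(1/2)^3 = 1/4).
Summing one r·B term per recipient: 1·0.25·0.299 + 2·0.125·0.0807 + 2·0.25·0.216 = 0.202925.

0.202925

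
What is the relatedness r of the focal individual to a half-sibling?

0.25

Half-sibs share one parent — one path of length 2: r = (1/2)^2 = 1/4.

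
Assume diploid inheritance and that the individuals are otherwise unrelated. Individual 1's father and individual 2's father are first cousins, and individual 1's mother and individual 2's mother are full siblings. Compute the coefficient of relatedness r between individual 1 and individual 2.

Wright's path rule: contributions from independent ancestry routes add.
Individual 1 and individual 2 are related in two ways: second cousins through their fathers (r = 1/32) and first cousins through their mothers (r = 1/8).
r = 1/32 + 1/8 = 5/32 = 0.15625.

0.15625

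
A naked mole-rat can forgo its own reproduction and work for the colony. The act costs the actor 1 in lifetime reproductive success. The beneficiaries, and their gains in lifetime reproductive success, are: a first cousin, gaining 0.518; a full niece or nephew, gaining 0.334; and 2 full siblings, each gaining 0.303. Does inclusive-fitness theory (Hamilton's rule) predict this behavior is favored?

Hamilton's rule: the trait is favored when the sum of r·B over every recipient exceeds the actor's cost C.
r to a first cousin = 0.125 (first cousins share one grandparent pair — two paths of length 4: r = 2·(1/2)^4 = 1/8).
r to a full niece or nephew = 0.25 (full aunt/uncle↔niece/nephew: two paths of length 3 through the shared grandparent pair: r = 2·(1/2)^3 = 1/4).
r to a full sibling = 1/2 (full sibs share both parents — two paths of length 2: r = 2·(1/2)^2 = 1/2).
Summing one r·B term per recipient: 1·0.125·0.518 + 1·0.25·0.334 + 2·0.5·0.303 = 0.45125.
0.45125 < 1: the indirect benefit is less than the cost.

No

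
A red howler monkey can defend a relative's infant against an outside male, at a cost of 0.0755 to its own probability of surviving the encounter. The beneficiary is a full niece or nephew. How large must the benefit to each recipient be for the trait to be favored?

0.302

r to a full niece or nephew = 1/4 (full aunt/uncle↔niece/nephew: two paths of length 3 through the shared grandparent pair: r = 2·(1/2)^3 = 1/4).
Hamilton's rule with n recipients of equal r: n·r·B > C, so B > C/(n·r) = 0.0755/(1·0.25) = 0.302.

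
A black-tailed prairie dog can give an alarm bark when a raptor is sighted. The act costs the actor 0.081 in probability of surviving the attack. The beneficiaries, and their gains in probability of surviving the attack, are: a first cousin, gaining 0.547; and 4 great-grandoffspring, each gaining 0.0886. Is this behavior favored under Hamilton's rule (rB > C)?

Hamilton's rule: the trait is favored when the sum of r·B over every recipient exceeds the actor's cost C.
r to a first cousin = 0.125 (first cousins share one grandparent pair — two paths of length 4: r = 2·(1/2)^4 = 1/8).
r to a great-grandoffspring = 1/8 (three parent–offspring links: r = (1/2)^3 = 1/8).
Summing one r·B term per recipient: 1·0.125·0.547 + 4·0.125·0.0886 = 0.112675.
0.112675 > 0.081: the indirect benefit exceeds the cost.

Yes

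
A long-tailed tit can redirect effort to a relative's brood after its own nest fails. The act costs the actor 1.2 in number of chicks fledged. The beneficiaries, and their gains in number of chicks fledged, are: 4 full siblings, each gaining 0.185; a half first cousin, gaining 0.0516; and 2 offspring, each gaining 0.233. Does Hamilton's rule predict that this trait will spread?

Hamilton's rule: the trait is favored when the sum of r·B over every recipient exceeds the actor's cost C.
r to a full sibling = 0.5 (full sibs share both parents — two paths of length 2: r = 2·(1/2)^2 = 1/2).
r to a half first cousin = 0.0625 (half first cousins share one grandparent — one path of length 4: r = (1/2)^4 = 1/16).
r to an offspring = 0.5 (one parent–offspring link: r = (1/2)^1 = 1/2).
Summing one r·B term per recipient: 4·0.5·0.185 + 1·0.0625·0.0516 + 2·0.5·0.233 = 0.606225.
0.606225 < 1.2: the indirect benefit is less than the cost.

No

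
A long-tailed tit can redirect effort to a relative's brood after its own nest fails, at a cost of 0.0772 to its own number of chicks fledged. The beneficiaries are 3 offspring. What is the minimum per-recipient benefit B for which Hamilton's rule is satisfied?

0.0515

r to an offspring = 1/2 (one parent–offspring link: r = (1/2)^1 = 1/2).
Hamilton's rule with n recipients of equal r: n·r·B > C, so B > C/(n·r) = 0.0772/(3·0.5) = 0.0515.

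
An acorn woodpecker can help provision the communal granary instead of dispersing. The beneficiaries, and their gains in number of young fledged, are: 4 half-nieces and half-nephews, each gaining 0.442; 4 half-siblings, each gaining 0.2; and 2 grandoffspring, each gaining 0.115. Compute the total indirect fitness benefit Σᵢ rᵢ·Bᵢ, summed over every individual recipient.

r to a half-niece or half-nephew = 0.125 (half-aunt/uncle↔niece/nephew: one path of length 3: r = (1/2)^3 = 1/8).
r to a half-sibling = 1/4 (half-sibs share one parent — one path of length 2: r = (1/2)^2 = 1/4).
r to a grandoffspring = 1/4 (two parent–offspring links: r = (1/2)^2 = 1/4).
Summing one r·B term per recipient: 4·0.125·0.442 + 4·0.25·0.2 + 2·0.25·0.115 = 0.4785.

0.4785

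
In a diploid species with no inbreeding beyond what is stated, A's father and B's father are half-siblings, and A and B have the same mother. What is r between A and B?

0.3125

Relatedness sums over independent paths through distinct common ancestors.
A and B are related in two ways: half first cousins through their fathers (r = 1/16) and half-sibs through their shared mother (r = 1/4).
r = 1/16 + 1/4 = 5/16 = 0.3125.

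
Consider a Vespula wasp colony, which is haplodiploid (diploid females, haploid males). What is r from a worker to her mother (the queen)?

One meiotic link between diploid queen and diploid daughter: r = 1/2.

0.5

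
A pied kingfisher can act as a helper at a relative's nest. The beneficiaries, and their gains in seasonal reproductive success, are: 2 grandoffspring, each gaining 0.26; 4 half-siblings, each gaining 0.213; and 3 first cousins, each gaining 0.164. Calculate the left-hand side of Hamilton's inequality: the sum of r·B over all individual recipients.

0.4045

r to a grandoffspring = 0.25 (two parent–offspring links: r = (1/2)^2 = 1/4).
r to a half-sibling = 0.25 (half-sibs share one parent — one path of length 2: r = (1/2)^2 = 1/4).
r to a first cousin = 1/8 (first cousins share one grandparent pair — two paths of length 4: r = 2·(1/2)^4 = 1/8).
Summing one r·B term per recipient: 2·0.25·0.26 + 4·0.25·0.213 + 3·0.125·0.164 = 0.4045.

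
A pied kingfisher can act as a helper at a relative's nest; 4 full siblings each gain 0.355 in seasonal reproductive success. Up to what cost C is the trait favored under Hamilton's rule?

r to a full sibling = 0.5 (full sibs share both parents — two paths of length 2: r = 2·(1/2)^2 = 1/2).
Hamilton's rule: n·r·B > C, so the trait is favored while C < n·r·B = 4·0.5·0.355 = 0.71.

0.71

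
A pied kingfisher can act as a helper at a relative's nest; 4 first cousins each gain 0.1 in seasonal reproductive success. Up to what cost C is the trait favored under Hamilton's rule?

r to a first cousin = 1/8 (first cousins share one grandparent pair — two paths of length 4: r = 2·(1/2)^4 = 1/8).
Hamilton's rule: n·r·B > C, so the trait is favored while C < n·r·B = 4·0.125·0.1 = 0.05.

0.05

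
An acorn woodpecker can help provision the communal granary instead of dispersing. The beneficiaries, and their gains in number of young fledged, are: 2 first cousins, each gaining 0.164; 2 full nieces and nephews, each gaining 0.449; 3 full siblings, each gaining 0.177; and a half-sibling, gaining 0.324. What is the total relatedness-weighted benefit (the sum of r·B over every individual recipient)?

0.612

r to a first cousin = 1/8 (first cousins share one grandparent pair — two paths of length 4: r = 2·(1/2)^4 = 1/8).
r to a full niece or nephew = 1/4 (full aunt/uncle↔niece/nephew: two paths of length 3 through the shared grandparent pair: r = 2·(1/2)^3 = 1/4).
r to a full sibling = 0.5 (full sibs share both parents — two paths of length 2: r = 2·(1/2)^2 = 1/2).
r to a half-sibling = 1/4 (half-sibs share one parent — one path of length 2: r = (1/2)^2 = 1/4).
Summing one r·B term per recipient: 2·0.125·0.164 + 2·0.25·0.449 + 3·0.5·0.177 + 1·0.25·0.324 = 0.612.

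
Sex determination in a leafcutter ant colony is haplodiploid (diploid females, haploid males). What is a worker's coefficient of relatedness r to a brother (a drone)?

0.25

Her haploid brother carries none of their father's genes and a random half of their mother's genome; that half matches the maternal half of her own genome with probability 1/2: r = 1/2 · 1/2 = 1/4.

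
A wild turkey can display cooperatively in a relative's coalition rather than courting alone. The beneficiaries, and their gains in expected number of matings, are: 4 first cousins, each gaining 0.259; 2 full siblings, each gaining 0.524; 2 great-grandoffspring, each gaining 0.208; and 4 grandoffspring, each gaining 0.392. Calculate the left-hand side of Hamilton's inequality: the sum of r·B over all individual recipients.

r to a first cousin = 0.125 (first cousins share one grandparent pair — two paths of length 4: r = 2·(1/2)^4 = 1/8).
r to a full sibling = 0.5 (full sibs share both parents — two paths of length 2: r = 2·(1/2)^2 = 1/2).
r to a great-grandoffspring = 0.125 (three parent–offspring links: r = (1/2)^3 = 1/8).
r to a grandoffspring = 0.25 (two parent–offspring links: r = (1/2)^2 = 1/4).
Summing one r·B term per recipient: 4·0.125·0.259 + 2·0.5·0.524 + 2·0.125·0.208 + 4·0.25·0.392 = 1.0975.

1.0975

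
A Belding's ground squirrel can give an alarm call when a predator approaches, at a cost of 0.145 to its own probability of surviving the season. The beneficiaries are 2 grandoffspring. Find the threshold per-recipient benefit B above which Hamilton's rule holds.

0.29

r to a grandoffspring = 1/4 (two parent–offspring links: r = (1/2)^2 = 1/4).
Hamilton's rule with n recipients of equal r: n·r·B > C, so B > C/(n·r) = 0.145/(2·0.25) = 0.29.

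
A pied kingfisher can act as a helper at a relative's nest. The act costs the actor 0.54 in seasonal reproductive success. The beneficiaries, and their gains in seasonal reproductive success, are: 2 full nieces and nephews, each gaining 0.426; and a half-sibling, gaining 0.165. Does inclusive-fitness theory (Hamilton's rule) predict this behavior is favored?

Hamilton's rule: the trait is favored when the sum of r·B over every recipient exceeds the actor's cost C.
r to a full niece or nephew = 0.25 (full aunt/uncle↔niece/nephew: two paths of length 3 through the shared grandparent pair: r = 2·(1/2)^3 = 1/4).
r to a half-sibling = 1/4 (half-sibs share one parent — one path of length 2: r = (1/2)^2 = 1/4).
Summing one r·B term per recipient: 2·0.25·0.426 + 1·0.25·0.165 = 0.25425.
0.25425 < 0.54: the indirect benefit is less than the cost.

No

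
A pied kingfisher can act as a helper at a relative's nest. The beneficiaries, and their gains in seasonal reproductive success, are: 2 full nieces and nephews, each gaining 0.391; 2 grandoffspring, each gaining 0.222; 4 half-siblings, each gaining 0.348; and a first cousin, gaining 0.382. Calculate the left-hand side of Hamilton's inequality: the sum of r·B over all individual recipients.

0.70225

r to a full niece or nephew = 0.25 (full aunt/uncle↔niece/nephew: two paths of length 3 through the shared grandparent pair: r = 2·(1/2)^3 = 1/4).
r to a grandoffspring = 1/4 (two parent–offspring links: r = (1/2)^2 = 1/4).
r to a half-sibling = 1/4 (half-sibs share one parent — one path of length 2: r = (1/2)^2 = 1/4).
r to a first cousin = 0.125 (first cousins share one grandparent pair — two paths of length 4: r = 2·(1/2)^4 = 1/8).
Summing one r·B term per recipient: 2·0.25·0.391 + 2·0.25·0.222 + 4·0.25·0.348 + 1·0.125·0.382 = 0.70225.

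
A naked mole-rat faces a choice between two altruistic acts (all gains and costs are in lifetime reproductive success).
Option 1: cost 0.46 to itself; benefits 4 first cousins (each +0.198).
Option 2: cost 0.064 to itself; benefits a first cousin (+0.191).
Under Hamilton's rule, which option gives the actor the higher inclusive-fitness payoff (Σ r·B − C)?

Option 2

Option 1: r to a first cousin = 0.125.
Option 1: Σ r·B − C = (4·0.125·0.198) − 0.46 = -0.361.
Option 2: r to a first cousin = 0.125.
Option 2: Σ r·B − C = (1·0.125·0.191) − 0.064 = -0.040125.
Option 2 has the higher net inclusive-fitness payoff.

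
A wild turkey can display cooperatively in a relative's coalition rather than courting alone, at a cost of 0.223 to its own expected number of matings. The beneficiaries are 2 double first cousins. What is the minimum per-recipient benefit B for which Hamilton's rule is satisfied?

r to a double first cousin = 1/4 (double first cousins share both grandparent pairs — four paths of length 4: r = 4·(1/2)^4 = 1/4).
Hamilton's rule with n recipients of equal r: n·r·B > C, so B > C/(n·r) = 0.223/(2·0.25) = 0.446.

0.446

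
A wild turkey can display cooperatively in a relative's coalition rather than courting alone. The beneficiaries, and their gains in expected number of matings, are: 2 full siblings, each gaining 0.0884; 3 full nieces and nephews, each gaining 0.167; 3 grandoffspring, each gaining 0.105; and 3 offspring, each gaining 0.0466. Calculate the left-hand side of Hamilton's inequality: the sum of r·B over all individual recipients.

r to a full sibling = 0.5 (full sibs share both parents — two paths of length 2: r = 2·(1/2)^2 = 1/2).
r to a full niece or nephew = 0.25 (full aunt/uncle↔niece/nephew: two paths of length 3 through the shared grandparent pair: r = 2·(1/2)^3 = 1/4).
r to a grandoffspring = 1/4 (two parent–offspring links: r = (1/2)^2 = 1/4).
r to an offspring = 1/2 (one parent–offspring link: r = (1/2)^1 = 1/2).
Summing one r·B term per recipient: 2·0.5·0.0884 + 3·0.25·0.167 + 3·0.25·0.105 + 3·0.5·0.0466 = 0.3623.

0.3623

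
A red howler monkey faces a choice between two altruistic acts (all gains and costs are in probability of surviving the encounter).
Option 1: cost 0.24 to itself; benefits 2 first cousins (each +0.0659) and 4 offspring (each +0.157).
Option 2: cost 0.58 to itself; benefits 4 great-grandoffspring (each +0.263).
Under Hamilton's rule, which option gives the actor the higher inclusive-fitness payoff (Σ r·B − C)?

Option 1: r to a first cousin = 0.125.
Option 1: r to an offspring = 0.5.
Option 1: Σ r·B − C = (2·0.125·0.0659 + 4·0.5·0.157) − 0.24 = 0.090475.
Option 2: r to a great-grandoffspring = 0.125.
Option 2: Σ r·B − C = (4·0.125·0.263) − 0.58 = -0.4485.
Option 1 has the higher net inclusive-fitness payoff.

Option 1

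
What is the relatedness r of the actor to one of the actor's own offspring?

0.5

Each parent–offspring link contributes a factor of 1/2, and independent paths through distinct common ancestors add.
One parent–offspring link: r = (1/2)^1 = 1/2.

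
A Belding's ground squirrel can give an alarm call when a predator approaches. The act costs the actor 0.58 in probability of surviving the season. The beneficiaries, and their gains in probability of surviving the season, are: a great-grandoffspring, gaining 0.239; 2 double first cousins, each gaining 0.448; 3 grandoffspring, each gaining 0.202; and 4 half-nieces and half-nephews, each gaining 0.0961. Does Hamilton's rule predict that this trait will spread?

No

Hamilton's rule: the trait is favored when the sum of r·B over every recipient exceeds the actor's cost C.
r to a great-grandoffspring = 0.125 (three parent–offspring links: r = (1/2)^3 = 1/8).
r to a double first cousin = 1/4 (double first cousins share both grandparent pairs — four paths of length 4: r = 4·(1/2)^4 = 1/4).
r to a grandoffspring = 0.25 (two parent–offspring links: r = (1/2)^2 = 1/4).
r to a half-niece or half-nephew = 1/8 (half-aunt/uncle↔niece/nephew: one path of length 3: r = (1/2)^3 = 1/8).
Summing one r·B term per recipient: 1·0.125·0.239 + 2·0.25·0.448 + 3·0.25·0.202 + 4·0.125·0.0961 = 0.453425.
0.453425 < 0.58: the indirect benefit is less than the cost.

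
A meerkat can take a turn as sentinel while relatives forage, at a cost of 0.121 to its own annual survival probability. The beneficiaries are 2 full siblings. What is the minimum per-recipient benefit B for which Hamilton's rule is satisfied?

0.121

r to a full sibling = 0.5 (full sibs share both parents — two paths of length 2: r = 2·(1/2)^2 = 1/2).
Hamilton's rule with n recipients of equal r: n·r·B > C, so B > C/(n·r) = 0.121/(2·0.5) = 0.121.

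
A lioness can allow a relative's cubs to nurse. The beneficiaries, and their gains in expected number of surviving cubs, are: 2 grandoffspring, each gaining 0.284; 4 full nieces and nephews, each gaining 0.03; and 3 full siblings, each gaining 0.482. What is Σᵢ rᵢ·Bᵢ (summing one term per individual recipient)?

r to a grandoffspring = 0.25 (two parent–offspring links: r = (1/2)^2 = 1/4).
r to a full niece or nephew = 0.25 (full aunt/uncle↔niece/nephew: two paths of length 3 through the shared grandparent pair: r = 2·(1/2)^3 = 1/4).
r to a full sibling = 0.5 (full sibs share both parents — two paths of length 2: r = 2·(1/2)^2 = 1/2).
Summing one r·B term per recipient: 2·0.25·0.284 + 4·0.25·0.03 + 3·0.5·0.482 = 0.895.

0.895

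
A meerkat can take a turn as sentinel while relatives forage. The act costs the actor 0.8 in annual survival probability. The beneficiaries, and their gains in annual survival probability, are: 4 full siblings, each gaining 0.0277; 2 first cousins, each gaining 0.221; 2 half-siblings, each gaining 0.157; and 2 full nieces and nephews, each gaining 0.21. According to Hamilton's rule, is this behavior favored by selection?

Hamilton's rule: the trait is favored when the sum of r·B over every recipient exceeds the actor's cost C.
r to a full sibling = 0.5 (full sibs share both parents — two paths of length 2: r = 2·(1/2)^2 = 1/2).
r to a first cousin = 0.125 (first cousins share one grandparent pair — two paths of length 4: r = 2·(1/2)^4 = 1/8).
r to a half-sibling = 0.25 (half-sibs share one parent — one path of length 2: r = (1/2)^2 = 1/4).
r to a full niece or nephew = 1/4 (full aunt/uncle↔niece/nephew: two paths of length 3 through the shared grandparent pair: r = 2·(1/2)^3 = 1/4).
Summing one r·B term per recipient: 4·0.5·0.0277 + 2·0.125·0.221 + 2·0.25·0.157 + 2·0.25·0.21 = 0.29415.
0.29415 < 0.8: the indirect benefit is less than the cost.

No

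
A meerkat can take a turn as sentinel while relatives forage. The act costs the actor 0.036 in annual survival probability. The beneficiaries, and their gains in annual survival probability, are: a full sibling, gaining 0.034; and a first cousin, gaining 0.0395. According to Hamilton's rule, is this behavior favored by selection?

No

Hamilton's rule: the trait is favored when the sum of r·B over every recipient exceeds the actor's cost C.
r to a full sibling = 1/2 (full sibs share both parents — two paths of length 2: r = 2·(1/2)^2 = 1/2).
r to a first cousin = 1/8 (first cousins share one grandparent pair — two paths of length 4: r = 2·(1/2)^4 = 1/8).
Summing one r·B term per recipient: 1·0.5·0.034 + 1·0.125·0.0395 = 0.0219375.
0.0219375 < 0.036: the indirect benefit is less than the cost.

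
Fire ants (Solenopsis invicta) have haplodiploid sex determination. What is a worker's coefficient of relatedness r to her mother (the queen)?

One meiotic link between diploid queen and diploid daughter: r = 1/2.

0.5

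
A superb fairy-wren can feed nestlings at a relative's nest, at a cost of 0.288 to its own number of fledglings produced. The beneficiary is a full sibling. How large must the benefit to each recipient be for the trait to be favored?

0.576

r to a full sibling = 1/2 (full sibs share both parents — two paths of length 2: r = 2·(1/2)^2 = 1/2).
Hamilton's rule with n recipients of equal r: n·r·B > C, so B > C/(n·r) = 0.288/(1·0.5) = 0.576.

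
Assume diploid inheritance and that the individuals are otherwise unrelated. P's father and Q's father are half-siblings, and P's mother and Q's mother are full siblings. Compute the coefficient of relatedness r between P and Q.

0.1875

Independent pedigree routes through distinct common ancestors add.
P and Q are related in two ways: half first cousins through their fathers (r = 1/16) and first cousins through their mothers (r = 1/8).
r = 1/16 + 1/8 = 3/16 = 0.1875.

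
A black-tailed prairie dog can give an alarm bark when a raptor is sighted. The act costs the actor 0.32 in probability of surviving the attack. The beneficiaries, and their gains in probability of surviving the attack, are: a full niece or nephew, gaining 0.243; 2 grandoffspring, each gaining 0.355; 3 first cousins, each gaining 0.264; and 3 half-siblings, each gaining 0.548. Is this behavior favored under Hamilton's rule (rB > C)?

Yes

Hamilton's rule: the trait is favored when the sum of r·B over every recipient exceeds the actor's cost C.
r to a full niece or nephew = 1/4 (full aunt/uncle↔niece/nephew: two paths of length 3 through the shared grandparent pair: r = 2·(1/2)^3 = 1/4).
r to a grandoffspring = 1/4 (two parent–offspring links: r = (1/2)^2 = 1/4).
r to a first cousin = 1/8 (first cousins share one grandparent pair — two paths of length 4: r = 2·(1/2)^4 = 1/8).
r to a half-sibling = 0.25 (half-sibs share one parent — one path of length 2: r = (1/2)^2 = 1/4).
Summing one r·B term per recipient: 1·0.25·0.243 + 2·0.25·0.355 + 3·0.125·0.264 + 3·0.25·0.548 = 0.74825.
0.74825 > 0.32: the indirect benefit exceeds the cost.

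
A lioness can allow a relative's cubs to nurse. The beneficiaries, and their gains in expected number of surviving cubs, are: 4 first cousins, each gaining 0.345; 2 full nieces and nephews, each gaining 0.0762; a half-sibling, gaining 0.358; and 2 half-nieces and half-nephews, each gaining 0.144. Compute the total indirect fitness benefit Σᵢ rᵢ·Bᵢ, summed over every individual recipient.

0.3361

r to a first cousin = 0.125 (first cousins share one grandparent pair — two paths of length 4: r = 2·(1/2)^4 = 1/8).
r to a full niece or nephew = 0.25 (full aunt/uncle↔niece/nephew: two paths of length 3 through the shared grandparent pair: r = 2·(1/2)^3 = 1/4).
r to a half-sibling = 0.25 (half-sibs share one parent — one path of length 2: r = (1/2)^2 = 1/4).
r to a half-niece or half-nephew = 1/8 (half-aunt/uncle↔niece/nephew: one path of length 3: r = (1/2)^3 = 1/8).
Summing one r·B term per recipient: 4·0.125·0.345 + 2·0.25·0.0762 + 1·0.25·0.358 + 2·0.125·0.144 = 0.3361.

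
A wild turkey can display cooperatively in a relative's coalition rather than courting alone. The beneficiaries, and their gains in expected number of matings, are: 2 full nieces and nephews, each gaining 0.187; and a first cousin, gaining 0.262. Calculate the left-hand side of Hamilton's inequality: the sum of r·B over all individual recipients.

r to a full niece or nephew = 0.25 (full aunt/uncle↔niece/nephew: two paths of length 3 through the shared grandparent pair: r = 2·(1/2)^3 = 1/4).
r to a first cousin = 1/8 (first cousins share one grandparent pair — two paths of length 4: r = 2·(1/2)^4 = 1/8).
Summing one r·B term per recipient: 2·0.25·0.187 + 1·0.125·0.262 = 0.12625.

0.12625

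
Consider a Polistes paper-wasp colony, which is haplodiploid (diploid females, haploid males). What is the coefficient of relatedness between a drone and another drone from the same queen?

Haploid brothers each carry a random half of the queen's diploid genome, so on average they share half: r = 1/2.

0.5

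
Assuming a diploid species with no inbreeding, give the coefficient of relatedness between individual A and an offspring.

Each parent–offspring link contributes a factor of 1/2, and independent paths through distinct common ancestors add.
One parent–offspring link: r = (1/2)^1 = 1/2.

0.5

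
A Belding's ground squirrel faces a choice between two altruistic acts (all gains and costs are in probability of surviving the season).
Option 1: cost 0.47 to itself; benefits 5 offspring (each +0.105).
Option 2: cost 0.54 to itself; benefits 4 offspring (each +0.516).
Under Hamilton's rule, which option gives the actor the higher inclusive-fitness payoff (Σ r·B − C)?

Option 1: r to an offspring = 0.5.
Option 1: Σ r·B − C = (5·0.5·0.105) − 0.47 = -0.2075.
Option 2: r to an offspring = 0.5.
Option 2: Σ r·B − C = (4·0.5·0.516) − 0.54 = 0.492.
Option 2 has the higher net inclusive-fitness payoff.

Option 2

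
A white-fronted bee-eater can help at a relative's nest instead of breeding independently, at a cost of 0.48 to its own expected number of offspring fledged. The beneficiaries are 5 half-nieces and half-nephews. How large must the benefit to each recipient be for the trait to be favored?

r to a half-niece or half-nephew = 0.125 (half-aunt/uncle↔niece/nephew: one path of length 3: r = (1/2)^3 = 1/8).
Hamilton's rule with n recipients of equal r: n·r·B > C, so B > C/(n·r) = 0.48/(5·0.125) = 0.768.

0.768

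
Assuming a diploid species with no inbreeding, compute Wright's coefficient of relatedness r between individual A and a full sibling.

Full sibs share both parents — two paths of length 2: r = 2·(1/2)^2 = 1/2.

0.5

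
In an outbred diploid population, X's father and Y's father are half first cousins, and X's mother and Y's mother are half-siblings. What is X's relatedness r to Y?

0.078125

With two independent routes of shared ancestry, r is the sum of the two contributions.
X and Y are related in two ways: half second cousins through their fathers (r = 1/64) and half first cousins through their mothers (r = 1/16).
r = 1/64 + 1/16 = 0.078125.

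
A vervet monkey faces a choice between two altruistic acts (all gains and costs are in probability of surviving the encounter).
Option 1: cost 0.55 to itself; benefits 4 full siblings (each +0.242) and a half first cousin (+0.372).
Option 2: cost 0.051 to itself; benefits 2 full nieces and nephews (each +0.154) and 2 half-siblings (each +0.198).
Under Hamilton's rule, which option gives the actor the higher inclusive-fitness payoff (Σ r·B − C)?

Option 1: r to a full sibling = 0.5.
Option 1: r to a half first cousin = 0.0625.
Option 1: Σ r·B − C = (4·0.5·0.242 + 1·0.0625·0.372) − 0.55 = -0.04275.
Option 2: r to a full niece or nephew = 0.25.
Option 2: r to a half-sibling = 0.25.
Option 2: Σ r·B − C = (2·0.25·0.154 + 2·0.25·0.198) − 0.051 = 0.125.
Option 2 has the higher net inclusive-fitness payoff.

Option 2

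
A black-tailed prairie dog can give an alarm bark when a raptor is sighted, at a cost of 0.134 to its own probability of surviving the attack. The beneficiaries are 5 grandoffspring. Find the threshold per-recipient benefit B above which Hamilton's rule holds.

0.1072

r to a grandoffspring = 0.25 (two parent–offspring links: r = (1/2)^2 = 1/4).
Hamilton's rule with n recipients of equal r: n·r·B > C, so B > C/(n·r) = 0.134/(5·0.25) = 0.1072.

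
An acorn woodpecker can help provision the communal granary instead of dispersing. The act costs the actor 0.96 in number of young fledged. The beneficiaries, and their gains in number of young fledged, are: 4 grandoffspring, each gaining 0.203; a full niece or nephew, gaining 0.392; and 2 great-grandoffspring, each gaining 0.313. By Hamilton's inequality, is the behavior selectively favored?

Hamilton's rule: the trait is favored when the sum of r·B over every recipient exceeds the actor's cost C.
r to a grandoffspring = 0.25 (two parent–offspring links: r = (1/2)^2 = 1/4).
r to a full niece or nephew = 0.25 (full aunt/uncle↔niece/nephew: two paths of length 3 through the shared grandparent pair: r = 2·(1/2)^3 = 1/4).
r to a great-grandoffspring = 0.125 (three parent–offspring links: r = (1/2)^3 = 1/8).
Summing one r·B term per recipient: 4·0.25·0.203 + 1·0.25·0.392 + 2·0.125·0.313 = 0.37925.
0.37925 < 0.96: the indirect benefit is less than the cost.

No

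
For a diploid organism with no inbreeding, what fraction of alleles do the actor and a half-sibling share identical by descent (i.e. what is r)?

Half-sibs share one parent — one path of length 2: r = (1/2)^2 = 1/4.

0.25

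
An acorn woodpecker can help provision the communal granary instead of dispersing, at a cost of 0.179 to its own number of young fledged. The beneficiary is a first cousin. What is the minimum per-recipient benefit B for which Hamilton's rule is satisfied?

r to a first cousin = 0.125 (first cousins share one grandparent pair — two paths of length 4: r = 2·(1/2)^4 = 1/8).
Hamilton's rule with n recipients of equal r: n·r·B > C, so B > C/(n·r) = 0.179/(1·0.125) = 1.432.

1.432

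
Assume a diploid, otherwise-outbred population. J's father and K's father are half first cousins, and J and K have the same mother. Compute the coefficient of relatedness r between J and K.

With two independent routes of shared ancestry, r is the sum of the two contributions.
J and K are related in two ways: half second cousins through their fathers (r = 1/64) and half-sibs through their shared mother (r = 1/4).
r = 1/64 + 1/4 = 17/64 = 0.265625.

0.265625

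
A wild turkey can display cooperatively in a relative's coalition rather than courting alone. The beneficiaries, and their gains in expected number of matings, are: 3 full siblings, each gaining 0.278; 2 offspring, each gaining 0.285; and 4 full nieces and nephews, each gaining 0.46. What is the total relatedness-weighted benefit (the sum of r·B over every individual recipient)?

1.162

r to a full sibling = 1/2 (full sibs share both parents — two paths of length 2: r = 2·(1/2)^2 = 1/2).
r to an offspring = 1/2 (one parent–offspring link: r = (1/2)^1 = 1/2).
r to a full niece or nephew = 0.25 (full aunt/uncle↔niece/nephew: two paths of length 3 through the shared grandparent pair: r = 2·(1/2)^3 = 1/4).
Summing one r·B term per recipient: 3·0.5·0.278 + 2·0.5·0.285 + 4·0.25·0.46 = 1.162.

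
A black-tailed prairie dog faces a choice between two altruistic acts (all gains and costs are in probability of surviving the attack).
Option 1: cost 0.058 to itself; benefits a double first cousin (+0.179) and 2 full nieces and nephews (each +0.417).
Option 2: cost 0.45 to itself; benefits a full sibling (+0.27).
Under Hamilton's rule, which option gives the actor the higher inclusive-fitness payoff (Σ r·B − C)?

Option 1

Option 1: r to a double first cousin = 0.25.
Option 1: r to a full niece or nephew = 0.25.
Option 1: Σ r·B − C = (1·0.25·0.179 + 2·0.25·0.417) − 0.058 = 0.19525.
Option 2: r to a full sibling = 0.5.
Option 2: Σ r·B − C = (1·0.5·0.27) − 0.45 = -0.315.
Option 1 has the higher net inclusive-fitness payoff.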